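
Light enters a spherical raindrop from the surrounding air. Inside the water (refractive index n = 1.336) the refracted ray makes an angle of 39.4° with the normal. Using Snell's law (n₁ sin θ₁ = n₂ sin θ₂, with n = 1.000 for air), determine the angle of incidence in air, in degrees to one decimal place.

Snell: sin θ_i = n · sin θ_r = 1.336 × sin 39.4° = 1.336 × 0.6347 = 0.8480.
θ_i = arcsin(0.8480) = 57.99°.

58.0°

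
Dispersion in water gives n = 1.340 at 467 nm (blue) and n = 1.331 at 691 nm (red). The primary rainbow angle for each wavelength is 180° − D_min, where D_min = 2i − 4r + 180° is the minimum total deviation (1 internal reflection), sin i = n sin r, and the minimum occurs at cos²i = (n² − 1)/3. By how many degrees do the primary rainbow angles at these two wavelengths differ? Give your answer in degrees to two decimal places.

1.30°

At 467 nm (n = 1.340): cos²i = 0.26520 → i = 59.004°, r = 39.770°, D_min = 138.929°, rainbow angle = 41.071°.
At 691 nm (n = 1.331): cos²i = 0.25719 → i = 59.527°, r = 40.356°, D_min = 137.630°, rainbow angle = 42.370°.
Angular width = |41.071° − 42.370°| = 1.299°.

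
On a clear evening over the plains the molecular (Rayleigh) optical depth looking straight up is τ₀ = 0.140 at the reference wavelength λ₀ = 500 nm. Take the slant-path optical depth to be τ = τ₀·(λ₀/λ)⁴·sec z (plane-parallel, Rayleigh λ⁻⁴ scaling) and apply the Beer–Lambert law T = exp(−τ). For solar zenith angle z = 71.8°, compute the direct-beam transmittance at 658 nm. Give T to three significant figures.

0.861

sec 71.8° = 3.2017.
τ = 0.140 × (500/658)⁴ × 3.2017 = 0.140 × 0.3334 × 3.2017 = 0.1494.
T = exp(−0.1494) = 0.8612.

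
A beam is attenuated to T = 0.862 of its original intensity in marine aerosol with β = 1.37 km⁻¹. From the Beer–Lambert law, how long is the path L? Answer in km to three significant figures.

Beer–Lambert: T = exp(−βL) ⇒ L = −ln(T)/β = −ln(0.862)/1.37 = 0.1485/1.37 = 0.1084 km.

0.108 km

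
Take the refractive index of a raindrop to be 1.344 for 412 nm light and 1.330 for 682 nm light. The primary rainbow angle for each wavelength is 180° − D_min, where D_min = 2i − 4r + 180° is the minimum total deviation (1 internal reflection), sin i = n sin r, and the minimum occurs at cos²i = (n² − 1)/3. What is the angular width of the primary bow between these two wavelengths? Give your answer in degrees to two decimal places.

At 412 nm (n = 1.344): cos²i = 0.26878 → i = 58.772°, r = 39.512°, D_min = 139.495°, rainbow angle = 40.505°.
At 682 nm (n = 1.330): cos²i = 0.25630 → i = 59.585°, r = 40.422°, D_min = 137.484°, rainbow angle = 42.516°.
Angular width = |40.505° − 42.516°| = 2.011°.

2.01°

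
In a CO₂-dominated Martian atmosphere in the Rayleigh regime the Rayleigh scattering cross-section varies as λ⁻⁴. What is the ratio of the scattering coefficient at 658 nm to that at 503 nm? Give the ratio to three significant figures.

0.341

Rayleigh scattering ∝ λ⁻⁴, so the ratio of coefficients is the inverse fourth power of the wavelength ratio.
σ(658)/σ(503) = (503/658)⁴ = (0.7644)⁴ = 0.3415.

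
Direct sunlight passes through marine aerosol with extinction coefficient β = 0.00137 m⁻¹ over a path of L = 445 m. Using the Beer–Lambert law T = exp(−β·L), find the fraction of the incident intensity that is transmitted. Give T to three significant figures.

τ = β·L = 0.00137 × 445 = 0.6096.
T = exp(−0.6096) = 0.5435.

0.544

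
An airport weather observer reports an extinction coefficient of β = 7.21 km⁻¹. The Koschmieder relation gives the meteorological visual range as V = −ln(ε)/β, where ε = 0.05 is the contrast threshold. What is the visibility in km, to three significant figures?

V = −ln(0.05) / 7.21 = 2.996 / 7.21 = 0.4155 km.

0.415 km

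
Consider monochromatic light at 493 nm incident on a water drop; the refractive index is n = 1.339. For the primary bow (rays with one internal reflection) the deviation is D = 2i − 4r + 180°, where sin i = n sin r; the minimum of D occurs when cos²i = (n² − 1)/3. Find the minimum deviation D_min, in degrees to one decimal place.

cos²i = (1.79292 − 1)/3 = 0.26431; i = arccos(0.51411) = 59.062°.
sin r = sin 59.062°/1.339 = 0.64057; r = 39.834°.
D_min = 2·59.062° − 4·39.834° + 180° = 138.786°.

138.8°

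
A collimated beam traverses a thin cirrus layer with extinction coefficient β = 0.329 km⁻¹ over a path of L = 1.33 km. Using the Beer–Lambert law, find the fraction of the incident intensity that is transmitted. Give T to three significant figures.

0.646

τ = β·L = 0.329 × 1.33 = 0.4376.
T = exp(−0.4376) = 0.6456.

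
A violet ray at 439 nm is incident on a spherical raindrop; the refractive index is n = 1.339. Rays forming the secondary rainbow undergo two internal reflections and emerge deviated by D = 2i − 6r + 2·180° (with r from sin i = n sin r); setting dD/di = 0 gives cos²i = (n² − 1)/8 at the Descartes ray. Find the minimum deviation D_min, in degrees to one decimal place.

cos²i = (1.79292 − 1)/8 = 0.09912; i = arccos(0.31483) = 71.650°.
sin r = sin 71.650°/1.339 = 0.70885; r = 45.141°.
D_min = 2·71.650° − 6·45.141° + 360° = 232.451°.

232.5°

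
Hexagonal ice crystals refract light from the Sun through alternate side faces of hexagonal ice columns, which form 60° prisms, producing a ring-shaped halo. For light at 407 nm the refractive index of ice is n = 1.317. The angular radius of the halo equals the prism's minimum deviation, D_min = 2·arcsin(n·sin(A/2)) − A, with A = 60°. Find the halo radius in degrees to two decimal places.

n·sin(A/2) = 1.317 × sin 30° = 1.317 × 0.5000 = 0.6585.
D_min = 2·arcsin(0.6585) − 60° = 2 × 41.186° − 60° = 22.371°.

22.37°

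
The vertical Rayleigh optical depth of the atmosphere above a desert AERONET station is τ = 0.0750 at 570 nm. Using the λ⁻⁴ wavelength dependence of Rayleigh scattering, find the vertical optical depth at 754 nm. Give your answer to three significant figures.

0.0245

τ(754 nm) = τ(570 nm) × (570/754)⁴ = 0.0750 × (0.7560)⁴ = 0.0750 × 0.3266 = 0.0245.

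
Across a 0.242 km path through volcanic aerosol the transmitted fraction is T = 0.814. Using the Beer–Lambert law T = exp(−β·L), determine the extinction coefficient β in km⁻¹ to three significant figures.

0.850 km⁻¹

Beer–Lambert: T = exp(−βL) ⇒ β = −ln(T)/L = −ln(0.814)/0.242 = 0.2058/0.242 = 0.8504 km⁻¹.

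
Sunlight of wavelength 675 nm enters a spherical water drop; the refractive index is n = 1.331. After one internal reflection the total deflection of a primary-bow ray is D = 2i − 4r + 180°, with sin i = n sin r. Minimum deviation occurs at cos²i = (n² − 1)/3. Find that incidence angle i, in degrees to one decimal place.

59.5°

cos²i = (1.331² − 1)/3 = (1.77156 − 1)/3 = 0.25719.
cos i = 0.50714, so i = 59.527°.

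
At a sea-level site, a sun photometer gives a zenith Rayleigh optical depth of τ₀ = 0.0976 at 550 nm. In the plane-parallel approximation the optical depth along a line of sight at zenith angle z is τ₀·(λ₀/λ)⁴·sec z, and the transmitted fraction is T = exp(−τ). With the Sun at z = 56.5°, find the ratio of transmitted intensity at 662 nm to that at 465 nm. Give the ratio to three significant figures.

Airmass: sec 56.5° = 1.8118.
τ(662 nm) = 0.0976 × (550/662)⁴ × 1.8118 = 0.0976 × 0.4765 × 1.8118 = 0.0843.
τ(465 nm) = 0.0976 × (550/465)⁴ × 1.8118 = 0.0976 × 1.9572 × 1.8118 = 0.3461.
T(662)/T(465) = exp(τ_B − τ_A) = exp(0.2618) = 1.2993.

1.30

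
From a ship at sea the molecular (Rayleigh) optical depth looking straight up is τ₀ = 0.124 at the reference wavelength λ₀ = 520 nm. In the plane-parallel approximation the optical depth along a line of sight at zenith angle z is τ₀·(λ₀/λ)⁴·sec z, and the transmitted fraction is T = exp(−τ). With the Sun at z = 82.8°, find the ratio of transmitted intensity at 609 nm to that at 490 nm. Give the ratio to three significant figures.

Airmass: sec 82.8° = 7.9787.
τ(609 nm) = 0.124 × (520/609)⁴ × 7.9787 = 0.124 × 0.5316 × 7.9787 = 0.5259.
τ(490 nm) = 0.124 × (520/490)⁴ × 7.9787 = 0.124 × 1.2683 × 7.9787 = 1.2548.
T(609)/T(490) = exp(τ_B − τ_A) = exp(0.7289) = 2.0729.

2.07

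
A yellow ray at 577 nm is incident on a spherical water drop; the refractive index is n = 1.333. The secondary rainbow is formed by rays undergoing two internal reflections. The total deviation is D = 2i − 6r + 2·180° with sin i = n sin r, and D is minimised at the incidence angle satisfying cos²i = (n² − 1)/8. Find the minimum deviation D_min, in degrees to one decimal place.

230.9°

cos²i = (1.77689 − 1)/8 = 0.09711; i = arccos(0.31163) = 71.843°.
sin r = sin 71.843°/1.333 = 0.71283; r = 45.466°.
D_min = 2·71.843° − 6·45.466° + 360° = 230.891°.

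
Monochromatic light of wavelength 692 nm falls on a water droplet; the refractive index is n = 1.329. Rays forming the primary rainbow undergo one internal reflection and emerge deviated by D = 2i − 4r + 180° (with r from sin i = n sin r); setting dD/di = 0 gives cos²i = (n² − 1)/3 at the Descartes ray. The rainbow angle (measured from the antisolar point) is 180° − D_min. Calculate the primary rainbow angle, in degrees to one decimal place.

42.7°

cos²i = (1.76624 − 1)/3 = 0.25541; i = arccos(0.50538) = 59.643°.
sin r = sin 59.643°/1.329 = 0.64928; r = 40.487°.
D_min = 2·59.643° − 4·40.487° + 180° = 137.337°.
Rainbow angle = 180° − D_min = 42.663°.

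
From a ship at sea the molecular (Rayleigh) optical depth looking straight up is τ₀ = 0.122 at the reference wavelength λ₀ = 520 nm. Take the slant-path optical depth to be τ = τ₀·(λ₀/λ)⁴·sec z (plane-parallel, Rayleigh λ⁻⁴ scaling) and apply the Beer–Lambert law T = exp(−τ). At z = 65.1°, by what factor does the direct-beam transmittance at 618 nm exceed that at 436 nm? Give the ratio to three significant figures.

1.55

Airmass: sec 65.1° = 2.3751.
τ(618 nm) = 0.122 × (520/618)⁴ × 2.3751 = 0.122 × 0.5013 × 2.3751 = 0.1452.
τ(436 nm) = 0.122 × (520/436)⁴ × 2.3751 = 0.122 × 2.0233 × 2.3751 = 0.5863.
T(618)/T(436) = exp(τ_B − τ_A) = exp(0.4410) = 1.5543.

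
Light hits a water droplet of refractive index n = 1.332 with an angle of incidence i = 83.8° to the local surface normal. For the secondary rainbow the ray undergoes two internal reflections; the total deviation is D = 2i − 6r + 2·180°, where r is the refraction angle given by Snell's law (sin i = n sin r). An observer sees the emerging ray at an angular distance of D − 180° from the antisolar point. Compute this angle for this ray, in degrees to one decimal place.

57.9°

sin r = sin 83.8° / 1.332 = 0.9942/1.332 = 0.7464; r = 48.28°.
D = 2·83.8° − 6·48.28° + 2·180° = 167.60° − 289.66° + 360° = 237.94°.
Angle from antisolar point = D − 180° = 57.94°.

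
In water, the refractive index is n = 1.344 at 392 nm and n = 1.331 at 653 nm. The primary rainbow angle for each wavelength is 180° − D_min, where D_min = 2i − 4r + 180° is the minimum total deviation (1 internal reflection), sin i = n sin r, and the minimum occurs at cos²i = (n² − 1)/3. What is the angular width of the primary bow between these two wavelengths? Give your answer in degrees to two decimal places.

At 392 nm (n = 1.344): cos²i = 0.26878 → i = 58.772°, r = 39.512°, D_min = 139.495°, rainbow angle = 40.505°.
At 653 nm (n = 1.331): cos²i = 0.25719 → i = 59.527°, r = 40.356°, D_min = 137.630°, rainbow angle = 42.370°.
Angular width = |40.505° − 42.370°| = 1.865°.

1.86°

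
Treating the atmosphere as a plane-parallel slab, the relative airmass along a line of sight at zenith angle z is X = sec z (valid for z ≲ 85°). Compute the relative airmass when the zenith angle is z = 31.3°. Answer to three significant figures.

X = sec z = 1/cos 31.3° = 1/0.8545 = 1.1703.

1.17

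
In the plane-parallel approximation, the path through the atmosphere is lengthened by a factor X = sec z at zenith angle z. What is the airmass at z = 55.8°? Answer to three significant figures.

1.78

X = sec z = 1/cos 55.8° = 1/0.5621 = 1.7791.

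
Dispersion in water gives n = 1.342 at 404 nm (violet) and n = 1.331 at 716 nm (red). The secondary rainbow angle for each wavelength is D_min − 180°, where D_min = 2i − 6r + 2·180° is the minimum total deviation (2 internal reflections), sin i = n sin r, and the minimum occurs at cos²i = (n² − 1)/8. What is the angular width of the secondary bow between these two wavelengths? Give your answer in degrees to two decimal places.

At 404 nm (n = 1.342): cos²i = 0.10012 → i = 71.554°, r = 44.981°, D_min = 233.222°, rainbow angle = 53.222°.
At 716 nm (n = 1.331): cos²i = 0.09645 → i = 71.907°, r = 45.575°, D_min = 230.365°, rainbow angle = 50.365°.
Angular width = |53.222° − 50.365°| = 2.857°.

2.86°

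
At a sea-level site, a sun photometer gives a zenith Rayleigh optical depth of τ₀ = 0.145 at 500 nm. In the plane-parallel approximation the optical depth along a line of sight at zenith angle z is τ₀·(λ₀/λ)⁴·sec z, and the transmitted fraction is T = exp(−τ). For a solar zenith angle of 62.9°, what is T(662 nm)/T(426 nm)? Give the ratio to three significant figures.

1.65

Airmass: sec 62.9° = 2.1952.
τ(662 nm) = 0.145 × (500/662)⁴ × 2.1952 = 0.145 × 0.3254 × 2.1952 = 0.1036.
τ(426 nm) = 0.145 × (500/426)⁴ × 2.1952 = 0.145 × 1.8978 × 2.1952 = 0.6041.
T(662)/T(426) = exp(τ_B − τ_A) = exp(0.5005) = 1.6495.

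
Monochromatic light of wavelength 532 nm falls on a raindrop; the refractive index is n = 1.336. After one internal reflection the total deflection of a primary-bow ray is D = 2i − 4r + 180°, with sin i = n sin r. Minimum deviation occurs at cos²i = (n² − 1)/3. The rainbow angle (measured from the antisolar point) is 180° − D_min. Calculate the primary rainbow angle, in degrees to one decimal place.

cos²i = (1.78490 − 1)/3 = 0.26163; i = arccos(0.51150) = 59.236°.
sin r = sin 59.236°/1.336 = 0.64318; r = 40.029°.
D_min = 2·59.236° − 4·40.029° + 180° = 138.356°.
Rainbow angle = 180° − D_min = 41.644°.

41.6°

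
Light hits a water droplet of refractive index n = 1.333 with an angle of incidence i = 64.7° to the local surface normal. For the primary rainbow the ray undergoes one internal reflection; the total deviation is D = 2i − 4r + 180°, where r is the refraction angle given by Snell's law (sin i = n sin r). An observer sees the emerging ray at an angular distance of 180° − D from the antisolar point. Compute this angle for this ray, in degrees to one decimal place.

sin r = sin 64.7° / 1.333 = 0.9041/1.333 = 0.6782; r = 42.71°.
D = 2·64.7° − 4·42.71° + 180° = 129.40° − 170.82° + 180° = 138.58°.
Angle from antisolar point = 180° − D = 41.42°.

41.4°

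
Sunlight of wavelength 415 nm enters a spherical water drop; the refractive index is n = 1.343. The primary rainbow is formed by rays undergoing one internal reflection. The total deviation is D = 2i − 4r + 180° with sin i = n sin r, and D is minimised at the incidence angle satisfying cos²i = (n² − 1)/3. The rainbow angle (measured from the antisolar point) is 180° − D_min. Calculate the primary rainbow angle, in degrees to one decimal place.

cos²i = (1.80365 − 1)/3 = 0.26788; i = arccos(0.51757) = 58.830°.
sin r = sin 58.830°/1.343 = 0.63711; r = 39.577°.
D_min = 2·58.830° − 4·39.577° + 180° = 139.354°.
Rainbow angle = 180° − D_min = 40.646°.

40.6°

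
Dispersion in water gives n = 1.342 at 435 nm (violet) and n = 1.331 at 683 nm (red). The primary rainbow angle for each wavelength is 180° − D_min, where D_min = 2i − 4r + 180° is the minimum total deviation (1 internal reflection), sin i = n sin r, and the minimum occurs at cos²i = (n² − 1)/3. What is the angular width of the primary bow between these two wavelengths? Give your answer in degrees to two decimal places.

At 435 nm (n = 1.342): cos²i = 0.26699 → i = 58.888°, r = 39.641°, D_min = 139.213°, rainbow angle = 40.787°.
At 683 nm (n = 1.331): cos²i = 0.25719 → i = 59.527°, r = 40.356°, D_min = 137.630°, rainbow angle = 42.370°.
Angular width = |40.787° − 42.370°| = 1.583°.

1.58°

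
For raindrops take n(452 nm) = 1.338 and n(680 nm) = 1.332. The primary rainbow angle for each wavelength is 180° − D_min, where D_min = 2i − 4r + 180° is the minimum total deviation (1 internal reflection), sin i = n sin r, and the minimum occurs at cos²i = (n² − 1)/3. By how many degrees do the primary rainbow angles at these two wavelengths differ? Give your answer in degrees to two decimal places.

0.87°

At 452 nm (n = 1.338): cos²i = 0.26341 → i = 59.120°, r = 39.899°, D_min = 138.643°, rainbow angle = 41.357°.
At 680 nm (n = 1.332): cos²i = 0.25807 → i = 59.469°, r = 40.290°, D_min = 137.776°, rainbow angle = 42.224°.
Angular width = |41.357° − 42.224°| = 0.867°.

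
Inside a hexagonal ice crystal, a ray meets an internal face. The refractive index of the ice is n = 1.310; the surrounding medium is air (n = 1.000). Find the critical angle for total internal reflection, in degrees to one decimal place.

49.8°

sin θ_c = n_air / n = 1.000 / 1.310 = 0.7634.
θ_c = arcsin(0.7634) = 49.76°.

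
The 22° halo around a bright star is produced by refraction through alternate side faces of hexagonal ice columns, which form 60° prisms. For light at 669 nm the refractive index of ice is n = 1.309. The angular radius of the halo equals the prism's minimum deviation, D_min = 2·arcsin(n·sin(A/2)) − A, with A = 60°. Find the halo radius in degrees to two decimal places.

n·sin(A/2) = 1.309 × sin 30° = 1.309 × 0.5000 = 0.6545.
D_min = 2·arcsin(0.6545) − 60° = 2 × 40.882° − 60° = 21.763°.

21.76°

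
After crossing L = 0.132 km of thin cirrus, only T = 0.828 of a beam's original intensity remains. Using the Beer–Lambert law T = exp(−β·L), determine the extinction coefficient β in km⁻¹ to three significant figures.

Beer–Lambert: T = exp(−βL) ⇒ β = −ln(T)/L = −ln(0.828)/0.132 = 0.1887/0.132 = 1.43 km⁻¹.

1.43 km⁻¹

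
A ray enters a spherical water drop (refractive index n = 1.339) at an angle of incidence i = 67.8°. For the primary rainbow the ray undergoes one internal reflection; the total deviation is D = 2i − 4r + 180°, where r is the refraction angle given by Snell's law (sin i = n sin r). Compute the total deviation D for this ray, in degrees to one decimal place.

140.6°

sin r = sin 67.8° / 1.339 = 0.9259/1.339 = 0.6915; r = 43.75°.
D = 2·67.8° − 4·43.75° + 180° = 135.60° − 174.98° + 180° = 140.62°.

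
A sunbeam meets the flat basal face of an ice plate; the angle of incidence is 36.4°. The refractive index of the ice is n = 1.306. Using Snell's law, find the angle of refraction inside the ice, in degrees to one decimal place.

Snell: sin θ_r = sin θ_i / n = sin 36.4° / 1.306 = 0.5934 / 1.306 = 0.4544.
θ_r = arcsin(0.4544) = 27.02°.

27.0°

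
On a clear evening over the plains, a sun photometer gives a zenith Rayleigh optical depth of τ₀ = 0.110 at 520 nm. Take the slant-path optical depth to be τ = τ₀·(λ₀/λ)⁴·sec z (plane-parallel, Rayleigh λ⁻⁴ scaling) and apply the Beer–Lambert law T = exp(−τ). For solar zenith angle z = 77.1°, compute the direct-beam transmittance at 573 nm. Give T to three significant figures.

0.716

sec 77.1° = 4.4793.
τ = 0.110 × (520/573)⁴ × 4.4793 = 0.110 × 0.6783 × 4.4793 = 0.3342.
T = exp(−0.3342) = 0.7159.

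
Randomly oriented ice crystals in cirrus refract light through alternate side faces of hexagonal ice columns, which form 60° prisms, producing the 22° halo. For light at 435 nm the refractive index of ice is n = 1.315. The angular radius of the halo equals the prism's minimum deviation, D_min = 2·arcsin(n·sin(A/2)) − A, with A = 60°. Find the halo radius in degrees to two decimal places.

22.22°

n·sin(A/2) = 1.315 × sin 30° = 1.315 × 0.5000 = 0.6575.
D_min = 2·arcsin(0.6575) − 60° = 2 × 41.109° − 60° = 22.219°.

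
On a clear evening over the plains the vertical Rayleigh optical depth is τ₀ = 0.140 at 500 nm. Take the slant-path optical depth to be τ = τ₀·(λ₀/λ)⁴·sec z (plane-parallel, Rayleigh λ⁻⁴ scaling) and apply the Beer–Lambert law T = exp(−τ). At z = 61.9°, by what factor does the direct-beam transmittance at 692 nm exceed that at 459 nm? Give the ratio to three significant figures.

1.40

Airmass: sec 61.9° = 2.1231.
τ(692 nm) = 0.140 × (500/692)⁴ × 2.1231 = 0.140 × 0.2726 × 2.1231 = 0.0810.
τ(459 nm) = 0.140 × (500/459)⁴ × 2.1231 = 0.140 × 1.4081 × 2.1231 = 0.4185.
T(692)/T(459) = exp(τ_B − τ_A) = exp(0.3375) = 1.4015.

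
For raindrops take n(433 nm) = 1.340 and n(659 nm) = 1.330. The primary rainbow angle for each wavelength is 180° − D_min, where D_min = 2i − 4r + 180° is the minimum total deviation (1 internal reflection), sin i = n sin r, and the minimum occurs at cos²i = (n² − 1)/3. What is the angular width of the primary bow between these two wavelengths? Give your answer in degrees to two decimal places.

At 433 nm (n = 1.340): cos²i = 0.26520 → i = 59.004°, r = 39.770°, D_min = 138.929°, rainbow angle = 41.071°.
At 659 nm (n = 1.330): cos²i = 0.25630 → i = 59.585°, r = 40.422°, D_min = 137.484°, rainbow angle = 42.516°.
Angular width = |41.071° − 42.516°| = 1.445°.

1.45°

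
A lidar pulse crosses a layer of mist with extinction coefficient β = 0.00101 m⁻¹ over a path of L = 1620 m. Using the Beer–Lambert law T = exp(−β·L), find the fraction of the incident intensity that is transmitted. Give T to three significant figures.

0.195

τ = β·L = 0.00101 × 1620 = 1.6362.
T = exp(−1.6362) = 0.1947.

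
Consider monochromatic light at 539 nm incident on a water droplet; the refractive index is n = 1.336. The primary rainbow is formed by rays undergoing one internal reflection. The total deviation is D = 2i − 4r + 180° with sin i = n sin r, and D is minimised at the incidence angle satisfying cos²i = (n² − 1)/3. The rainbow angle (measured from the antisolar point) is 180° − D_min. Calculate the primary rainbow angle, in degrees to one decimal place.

cos²i = (1.78490 − 1)/3 = 0.26163; i = arccos(0.51150) = 59.236°.
sin r = sin 59.236°/1.336 = 0.64318; r = 40.029°.
D_min = 2·59.236° − 4·40.029° + 180° = 138.356°.
Rainbow angle = 180° − D_min = 41.644°.

41.6°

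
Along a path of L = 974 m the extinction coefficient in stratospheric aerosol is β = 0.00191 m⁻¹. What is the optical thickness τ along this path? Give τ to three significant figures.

1.86

τ = β·L = 0.00191 × 974 = 1.8603.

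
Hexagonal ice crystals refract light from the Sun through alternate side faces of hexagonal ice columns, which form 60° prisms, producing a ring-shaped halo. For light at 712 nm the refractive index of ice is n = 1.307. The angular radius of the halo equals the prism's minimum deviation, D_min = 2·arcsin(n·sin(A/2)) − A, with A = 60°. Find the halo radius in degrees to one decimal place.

21.6°

n·sin(A/2) = 1.307 × sin 30° = 1.307 × 0.5000 = 0.6535.
D_min = 2·arcsin(0.6535) − 60° = 2 × 40.806° − 60° = 21.612°.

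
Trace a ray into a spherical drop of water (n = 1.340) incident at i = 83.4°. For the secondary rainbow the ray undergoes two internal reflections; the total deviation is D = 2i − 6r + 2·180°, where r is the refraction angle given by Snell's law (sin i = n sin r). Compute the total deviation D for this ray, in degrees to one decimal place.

239.7°

sin r = sin 83.4° / 1.340 = 0.9934/1.340 = 0.7413; r = 47.84°.
D = 2·83.4° − 6·47.84° + 2·180° = 166.80° − 287.07° + 360° = 239.73°.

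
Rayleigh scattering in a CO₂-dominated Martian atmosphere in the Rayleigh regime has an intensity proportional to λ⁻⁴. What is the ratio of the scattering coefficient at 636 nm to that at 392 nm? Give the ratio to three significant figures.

Rayleigh scattering ∝ λ⁻⁴, so the ratio of coefficients is the inverse fourth power of the wavelength ratio.
σ(636)/σ(392) = (392/636)⁴ = (0.6164)⁴ = 0.1443.

0.144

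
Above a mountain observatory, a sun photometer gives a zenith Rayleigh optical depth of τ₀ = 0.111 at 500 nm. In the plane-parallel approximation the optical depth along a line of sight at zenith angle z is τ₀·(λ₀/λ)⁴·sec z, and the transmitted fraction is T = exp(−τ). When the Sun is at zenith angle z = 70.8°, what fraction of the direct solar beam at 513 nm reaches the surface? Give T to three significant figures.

0.737

sec 70.8° = 3.0407.
τ = 0.111 × (500/513)⁴ × 3.0407 = 0.111 × 0.9024 × 3.0407 = 0.3046.
T = exp(−0.3046) = 0.7374.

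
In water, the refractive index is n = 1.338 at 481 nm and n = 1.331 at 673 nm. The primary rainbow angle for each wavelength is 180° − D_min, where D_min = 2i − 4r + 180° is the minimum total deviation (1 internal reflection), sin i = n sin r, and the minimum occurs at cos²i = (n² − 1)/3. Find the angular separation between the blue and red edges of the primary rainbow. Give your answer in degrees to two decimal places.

At 481 nm (n = 1.338): cos²i = 0.26341 → i = 59.120°, r = 39.899°, D_min = 138.643°, rainbow angle = 41.357°.
At 673 nm (n = 1.331): cos²i = 0.25719 → i = 59.527°, r = 40.356°, D_min = 137.630°, rainbow angle = 42.370°.
Angular width = |41.357° − 42.370°| = 1.013°.

1.01°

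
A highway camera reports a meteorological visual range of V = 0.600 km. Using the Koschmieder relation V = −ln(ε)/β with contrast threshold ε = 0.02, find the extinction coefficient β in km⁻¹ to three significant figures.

β = −ln(0.02) / V = 3.912 / 0.600 = 6.5200 km⁻¹.

6.52 km⁻¹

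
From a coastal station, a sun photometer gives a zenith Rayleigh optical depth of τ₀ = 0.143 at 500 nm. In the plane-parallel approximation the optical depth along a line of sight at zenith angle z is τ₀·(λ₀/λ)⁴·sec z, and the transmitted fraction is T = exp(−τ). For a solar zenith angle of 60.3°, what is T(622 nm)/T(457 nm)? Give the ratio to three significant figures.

Airmass: sec 60.3° = 2.0183.
τ(622 nm) = 0.143 × (500/622)⁴ × 2.0183 = 0.143 × 0.4176 × 2.0183 = 0.1205.
τ(457 nm) = 0.143 × (500/457)⁴ × 2.0183 = 0.143 × 1.4329 × 2.0183 = 0.4136.
T(622)/T(457) = exp(τ_B − τ_A) = exp(0.2930) = 1.3405.

1.34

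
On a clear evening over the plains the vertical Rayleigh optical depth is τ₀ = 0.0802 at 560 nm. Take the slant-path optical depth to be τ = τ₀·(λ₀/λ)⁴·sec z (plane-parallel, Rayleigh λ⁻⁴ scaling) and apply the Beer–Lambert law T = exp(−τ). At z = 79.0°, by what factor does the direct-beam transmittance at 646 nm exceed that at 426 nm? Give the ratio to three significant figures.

Airmass: sec 79.0° = 5.2408.
τ(646 nm) = 0.0802 × (560/646)⁴ × 5.2408 = 0.0802 × 0.5647 × 5.2408 = 0.2374.
τ(426 nm) = 0.0802 × (560/426)⁴ × 5.2408 = 0.0802 × 2.9862 × 5.2408 = 1.2551.
T(646)/T(426) = exp(τ_B − τ_A) = exp(1.0178) = 2.7670.

2.77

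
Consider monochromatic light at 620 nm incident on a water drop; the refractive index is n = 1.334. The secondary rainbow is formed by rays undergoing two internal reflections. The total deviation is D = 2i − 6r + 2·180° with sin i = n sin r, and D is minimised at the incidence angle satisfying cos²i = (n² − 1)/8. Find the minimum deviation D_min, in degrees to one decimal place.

cos²i = (1.77956 − 1)/8 = 0.09744; i = arccos(0.31216) = 71.810°.
sin r = sin 71.810°/1.334 = 0.71217; r = 45.411°.
D_min = 2·71.810° − 6·45.411° + 360° = 231.153°.

231.2°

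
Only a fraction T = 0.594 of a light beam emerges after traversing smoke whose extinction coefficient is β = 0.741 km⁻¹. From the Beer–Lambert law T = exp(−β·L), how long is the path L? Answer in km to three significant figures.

Beer–Lambert: T = exp(−βL) ⇒ L = −ln(T)/β = −ln(0.594)/0.741 = 0.5209/0.741 = 0.7029 km.

0.703 km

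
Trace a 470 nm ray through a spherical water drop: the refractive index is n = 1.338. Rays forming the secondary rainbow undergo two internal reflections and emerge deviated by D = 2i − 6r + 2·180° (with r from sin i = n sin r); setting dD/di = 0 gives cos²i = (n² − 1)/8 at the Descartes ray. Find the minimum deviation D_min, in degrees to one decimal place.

cos²i = (1.79024 − 1)/8 = 0.09878; i = arccos(0.31429) = 71.682°.
sin r = sin 71.682°/1.338 = 0.70951; r = 45.195°.
D_min = 2·71.682° − 6·45.195° + 360° = 232.193°.

232.2°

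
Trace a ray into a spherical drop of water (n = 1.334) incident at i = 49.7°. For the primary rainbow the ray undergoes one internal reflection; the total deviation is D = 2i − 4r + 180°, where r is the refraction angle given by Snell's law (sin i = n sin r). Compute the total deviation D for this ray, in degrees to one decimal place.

139.9°

sin r = sin 49.7° / 1.334 = 0.7627/1.334 = 0.5717; r = 34.87°.
D = 2·49.7° − 4·34.87° + 180° = 99.40° − 139.48° + 180° = 139.92°.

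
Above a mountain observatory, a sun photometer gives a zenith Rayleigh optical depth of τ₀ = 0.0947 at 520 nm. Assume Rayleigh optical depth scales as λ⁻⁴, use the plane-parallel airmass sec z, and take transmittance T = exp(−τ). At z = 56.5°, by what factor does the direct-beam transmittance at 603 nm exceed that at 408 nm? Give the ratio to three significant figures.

1.43

Airmass: sec 56.5° = 1.8118.
τ(603 nm) = 0.0947 × (520/603)⁴ × 1.8118 = 0.0947 × 0.5530 × 1.8118 = 0.0949.
τ(408 nm) = 0.0947 × (520/408)⁴ × 1.8118 = 0.0947 × 2.6386 × 1.8118 = 0.4527.
T(603)/T(408) = exp(τ_B − τ_A) = exp(0.3578) = 1.4302.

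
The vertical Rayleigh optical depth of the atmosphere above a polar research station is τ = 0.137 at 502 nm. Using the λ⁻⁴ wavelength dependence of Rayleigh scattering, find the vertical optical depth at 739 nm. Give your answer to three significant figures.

0.0292

τ(739 nm) = τ(502 nm) × (502/739)⁴ = 0.137 × (0.6793)⁴ = 0.137 × 0.2129 = 0.0292.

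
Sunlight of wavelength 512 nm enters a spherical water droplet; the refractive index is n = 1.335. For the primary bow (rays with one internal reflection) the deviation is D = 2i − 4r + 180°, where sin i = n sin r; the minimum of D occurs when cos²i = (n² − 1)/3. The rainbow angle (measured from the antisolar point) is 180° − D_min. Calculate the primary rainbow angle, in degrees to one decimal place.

cos²i = (1.78222 − 1)/3 = 0.26074; i = arccos(0.51063) = 59.294°.
sin r = sin 59.294°/1.335 = 0.64405; r = 40.094°.
D_min = 2·59.294° − 4·40.094° + 180° = 138.212°.
Rainbow angle = 180° − D_min = 41.788°.

41.8°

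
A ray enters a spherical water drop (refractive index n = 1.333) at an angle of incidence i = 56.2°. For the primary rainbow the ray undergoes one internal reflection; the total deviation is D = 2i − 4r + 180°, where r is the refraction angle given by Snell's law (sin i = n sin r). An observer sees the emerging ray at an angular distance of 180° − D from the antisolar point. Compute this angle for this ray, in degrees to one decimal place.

sin r = sin 56.2° / 1.333 = 0.8310/1.333 = 0.6234; r = 38.56°.
D = 2·56.2° − 4·38.56° + 180° = 112.40° − 154.26° + 180° = 138.14°.
Angle from antisolar point = 180° − D = 41.86°.

41.9°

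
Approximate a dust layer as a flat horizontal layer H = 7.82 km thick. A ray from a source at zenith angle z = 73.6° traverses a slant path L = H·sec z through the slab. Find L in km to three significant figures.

27.7 km

sec z = 1/cos 73.6° = 3.5418.
L = 7.82 × 3.5418 = 27.697 km.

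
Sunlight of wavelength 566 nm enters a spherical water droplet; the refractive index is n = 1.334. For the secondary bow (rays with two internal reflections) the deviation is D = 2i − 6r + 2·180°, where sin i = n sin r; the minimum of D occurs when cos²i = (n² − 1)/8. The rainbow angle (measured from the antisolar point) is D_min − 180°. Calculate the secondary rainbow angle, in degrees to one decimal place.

51.2°

cos²i = (1.77956 − 1)/8 = 0.09744; i = arccos(0.31216) = 71.810°.
sin r = sin 71.810°/1.334 = 0.71217; r = 45.411°.
D_min = 2·71.810° − 6·45.411° + 360° = 231.153°.
Rainbow angle = D_min − 180° = 51.153°.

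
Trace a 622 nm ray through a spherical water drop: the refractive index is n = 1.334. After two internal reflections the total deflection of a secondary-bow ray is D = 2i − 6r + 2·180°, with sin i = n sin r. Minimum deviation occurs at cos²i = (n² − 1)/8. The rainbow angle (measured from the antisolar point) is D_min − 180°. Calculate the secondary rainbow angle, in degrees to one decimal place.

cos²i = (1.77956 − 1)/8 = 0.09744; i = arccos(0.31216) = 71.810°.
sin r = sin 71.810°/1.334 = 0.71217; r = 45.411°.
D_min = 2·71.810° − 6·45.411° + 360° = 231.153°.
Rainbow angle = D_min − 180° = 51.153°.

51.2°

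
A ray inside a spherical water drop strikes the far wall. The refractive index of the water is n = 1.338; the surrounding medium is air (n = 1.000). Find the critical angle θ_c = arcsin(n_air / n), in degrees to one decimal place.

48.4°

sin θ_c = n_air / n = 1.000 / 1.338 = 0.7474.
θ_c = arcsin(0.7474) = 48.36°.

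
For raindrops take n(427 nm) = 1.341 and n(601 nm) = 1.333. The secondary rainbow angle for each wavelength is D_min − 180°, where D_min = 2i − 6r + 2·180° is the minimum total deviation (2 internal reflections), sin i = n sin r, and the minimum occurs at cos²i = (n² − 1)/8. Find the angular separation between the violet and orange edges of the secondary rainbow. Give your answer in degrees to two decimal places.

2.08°

At 427 nm (n = 1.341): cos²i = 0.09979 → i = 71.586°, r = 45.034°, D_min = 232.966°, rainbow angle = 52.966°.
At 601 nm (n = 1.333): cos²i = 0.09711 → i = 71.843°, r = 45.466°, D_min = 230.891°, rainbow angle = 50.891°.
Angular width = |52.966° − 50.891°| = 2.075°.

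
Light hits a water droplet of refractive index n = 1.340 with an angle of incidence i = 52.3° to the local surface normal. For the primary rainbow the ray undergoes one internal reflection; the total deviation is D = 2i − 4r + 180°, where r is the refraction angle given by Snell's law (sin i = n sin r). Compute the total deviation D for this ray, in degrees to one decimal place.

sin r = sin 52.3° / 1.340 = 0.7912/1.340 = 0.5905; r = 36.19°.
D = 2·52.3° − 4·36.19° + 180° = 104.60° − 144.76° + 180° = 139.84°.

139.8°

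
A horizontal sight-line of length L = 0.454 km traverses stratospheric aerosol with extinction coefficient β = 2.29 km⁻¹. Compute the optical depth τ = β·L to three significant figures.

1.04

τ = β·L = 2.29 × 0.454 = 1.0397.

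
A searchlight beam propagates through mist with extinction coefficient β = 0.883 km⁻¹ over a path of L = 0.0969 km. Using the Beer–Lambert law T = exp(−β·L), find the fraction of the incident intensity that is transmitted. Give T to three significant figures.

0.918

τ = β·L = 0.883 × 0.0969 = 0.0856.
T = exp(−0.0856) = 0.9180.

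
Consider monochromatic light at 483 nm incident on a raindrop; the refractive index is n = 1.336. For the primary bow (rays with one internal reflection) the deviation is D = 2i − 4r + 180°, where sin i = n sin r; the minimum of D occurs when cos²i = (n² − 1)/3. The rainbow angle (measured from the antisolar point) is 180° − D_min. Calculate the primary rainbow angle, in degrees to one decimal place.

cos²i = (1.78490 − 1)/3 = 0.26163; i = arccos(0.51150) = 59.236°.
sin r = sin 59.236°/1.336 = 0.64318; r = 40.029°.
D_min = 2·59.236° − 4·40.029° + 180° = 138.356°.
Rainbow angle = 180° − D_min = 41.644°.

41.6°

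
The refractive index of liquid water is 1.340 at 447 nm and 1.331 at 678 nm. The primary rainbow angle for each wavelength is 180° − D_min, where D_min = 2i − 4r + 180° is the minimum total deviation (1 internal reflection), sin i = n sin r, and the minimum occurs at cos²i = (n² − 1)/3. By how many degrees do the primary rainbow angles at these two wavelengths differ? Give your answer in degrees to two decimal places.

1.30°

At 447 nm (n = 1.340): cos²i = 0.26520 → i = 59.004°, r = 39.770°, D_min = 138.929°, rainbow angle = 41.071°.
At 678 nm (n = 1.331): cos²i = 0.25719 → i = 59.527°, r = 40.356°, D_min = 137.630°, rainbow angle = 42.370°.
Angular width = |41.071° − 42.370°| = 1.299°.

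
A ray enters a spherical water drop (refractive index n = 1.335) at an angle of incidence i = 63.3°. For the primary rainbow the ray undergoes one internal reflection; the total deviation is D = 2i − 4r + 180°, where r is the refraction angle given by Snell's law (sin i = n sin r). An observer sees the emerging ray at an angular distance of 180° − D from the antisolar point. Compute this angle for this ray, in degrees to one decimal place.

41.4°

sin r = sin 63.3° / 1.335 = 0.8934/1.335 = 0.6692; r = 42.00°.
D = 2·63.3° − 4·42.00° + 180° = 126.60° − 168.02° + 180° = 138.58°.
Angle from antisolar point = 180° − D = 41.42°.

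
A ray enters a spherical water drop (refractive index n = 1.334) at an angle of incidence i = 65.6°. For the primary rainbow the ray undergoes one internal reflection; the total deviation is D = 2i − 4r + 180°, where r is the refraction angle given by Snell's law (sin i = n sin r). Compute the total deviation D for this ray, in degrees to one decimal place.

139.0°

sin r = sin 65.6° / 1.334 = 0.9107/1.334 = 0.6827; r = 43.05°.
D = 2·65.6° − 4·43.05° + 180° = 131.20° − 172.21° + 180° = 138.99°.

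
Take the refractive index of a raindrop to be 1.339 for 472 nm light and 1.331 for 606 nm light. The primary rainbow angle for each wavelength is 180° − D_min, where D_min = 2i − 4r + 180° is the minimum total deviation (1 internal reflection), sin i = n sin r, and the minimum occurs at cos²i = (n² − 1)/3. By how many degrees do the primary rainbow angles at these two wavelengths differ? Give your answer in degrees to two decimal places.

At 472 nm (n = 1.339): cos²i = 0.26431 → i = 59.062°, r = 39.834°, D_min = 138.786°, rainbow angle = 41.214°.
At 606 nm (n = 1.331): cos²i = 0.25719 → i = 59.527°, r = 40.356°, D_min = 137.630°, rainbow angle = 42.370°.
Angular width = |41.214° − 42.370°| = 1.156°.

1.16°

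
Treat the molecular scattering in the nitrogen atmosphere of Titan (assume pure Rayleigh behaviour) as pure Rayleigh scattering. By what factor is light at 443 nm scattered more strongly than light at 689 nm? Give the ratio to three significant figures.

Rayleigh scattering ∝ λ⁻⁴, so the ratio of coefficients is the inverse fourth power of the wavelength ratio.
σ(443)/σ(689) = (689/443)⁴ = (1.5553)⁴ = 5.851.

5.85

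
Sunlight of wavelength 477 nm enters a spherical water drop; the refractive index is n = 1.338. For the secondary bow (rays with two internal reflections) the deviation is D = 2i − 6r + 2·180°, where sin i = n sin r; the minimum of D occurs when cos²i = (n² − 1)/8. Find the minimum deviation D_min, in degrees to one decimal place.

cos²i = (1.79024 − 1)/8 = 0.09878; i = arccos(0.31429) = 71.682°.
sin r = sin 71.682°/1.338 = 0.70951; r = 45.195°.
D_min = 2·71.682° − 6·45.195° + 360° = 232.193°.

232.2°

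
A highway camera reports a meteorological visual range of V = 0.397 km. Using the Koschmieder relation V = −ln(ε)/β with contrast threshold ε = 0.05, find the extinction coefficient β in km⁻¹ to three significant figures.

β = −ln(0.05) / V = 2.996 / 0.397 = 7.5459 km⁻¹.

7.55 km⁻¹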